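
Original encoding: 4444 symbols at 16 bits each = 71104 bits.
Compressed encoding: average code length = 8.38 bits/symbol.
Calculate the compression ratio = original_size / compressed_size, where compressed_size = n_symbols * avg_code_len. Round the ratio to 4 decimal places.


original_size = n_symbols * orig_bits = 4444 * 16 = 71104 bits
compressed_size = n_symbols * avg_code_len = 4444 * 8.38 = 37240.72 bits
ratio = original_size / compressed_size = 71104 / 37240.72 = 1.9093

Compression ratio = 1.9093


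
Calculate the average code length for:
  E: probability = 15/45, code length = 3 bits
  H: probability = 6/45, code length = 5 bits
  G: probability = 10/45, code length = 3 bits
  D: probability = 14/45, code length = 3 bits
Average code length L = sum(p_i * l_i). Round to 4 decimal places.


Weighted contributions p_i * l_i:
  E: (15/45) * 3 = 45/45
  H: (6/45) * 5 = 30/45
  G: (10/45) * 3 = 30/45
  D: (14/45) * 3 = 42/45
Sum = (45 + 30 + 30 + 42)/45 = 147/45

L = 147/45 = 3.2667 bits/symbol


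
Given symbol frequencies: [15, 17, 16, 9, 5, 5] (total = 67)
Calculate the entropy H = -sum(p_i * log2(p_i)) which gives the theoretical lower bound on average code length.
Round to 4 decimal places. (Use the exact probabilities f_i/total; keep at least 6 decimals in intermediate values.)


Per-symbol terms -p_i * log2(p_i) with p_i = f_i/67:
  p = 15/67 = 0.223881: log2(p) = -2.159199, -p*log2(p) = 0.483403
  p = 17/67 = 0.253731: log2(p) = -1.978626, -p*log2(p) = 0.502040
  p = 16/67 = 0.238806: log2(p) = -2.066089, -p*log2(p) = 0.493394
  p = 9/67 = 0.134328: log2(p) = -2.896164, -p*log2(p) = 0.389037
  p = 5/67 = 0.074627: log2(p) = -3.744161, -p*log2(p) = 0.279415
  p = 5/67 = 0.074627: log2(p) = -3.744161, -p*log2(p) = 0.279415
H = 0.483403 + 0.502040 + 0.493394 + 0.389037 + 0.279415 + 0.279415 = 2.426704

H = 2.4267 bits/symbol


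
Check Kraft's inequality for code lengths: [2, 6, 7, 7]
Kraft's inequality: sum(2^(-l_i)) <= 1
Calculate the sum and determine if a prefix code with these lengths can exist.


Sum = 2^(-2) + 2^(-6) + 2^(-7) + 2^(-7)
    = 0.25 + 0.015625 + 0.0078125 + 0.0078125
    = 36/128 = 0.28125
Since 0.28125 <= 1, Kraft's inequality IS satisfied.
A prefix code with these lengths CAN exist.

Kraft sum = 0.28125. Satisfied.


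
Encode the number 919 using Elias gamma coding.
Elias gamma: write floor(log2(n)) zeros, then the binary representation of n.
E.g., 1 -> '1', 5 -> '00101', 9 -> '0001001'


num_bits = floor(log2(919)) + 1 = 10
leading_zeros = num_bits - 1 = 9
binary(919) = 1110010111

Elias gamma(919) = '000000000' + '1110010111' = 0000000001110010111 (19 bits)


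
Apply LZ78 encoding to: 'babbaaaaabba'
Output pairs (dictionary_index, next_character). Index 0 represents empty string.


LZ78 encoding steps:
Dictionary: {0: ''}
Step 1: w='' (idx 0), next='b' -> output (0, 'b'), add 'b' as idx 1
Step 2: w='' (idx 0), next='a' -> output (0, 'a'), add 'a' as idx 2
Step 3: w='b' (idx 1), next='b' -> output (1, 'b'), add 'bb' as idx 3
Step 4: w='a' (idx 2), next='a' -> output (2, 'a'), add 'aa' as idx 4
Step 5: w='aa' (idx 4), next='a' -> output (4, 'a'), add 'aaa' as idx 5
Step 6: w='bb' (idx 3), next='a' -> output (3, 'a'), add 'bba' as idx 6


Encoded: [(0, 'b'), (0, 'a'), (1, 'b'), (2, 'a'), (4, 'a'), (3, 'a')]


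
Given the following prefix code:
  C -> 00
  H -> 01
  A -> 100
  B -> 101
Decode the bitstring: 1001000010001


Decoding step by step:
Bits 100 -> A
Bits 100 -> A
Bits 00 -> C
Bits 100 -> A
Bits 01 -> H


Decoded message: AACAH


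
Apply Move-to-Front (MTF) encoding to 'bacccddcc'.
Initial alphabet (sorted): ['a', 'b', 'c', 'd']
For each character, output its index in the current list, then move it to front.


MTF encoding:
'b': index 1 in ['a', 'b', 'c', 'd'] -> ['b', 'a', 'c', 'd']
'a': index 1 in ['b', 'a', 'c', 'd'] -> ['a', 'b', 'c', 'd']
'c': index 2 in ['a', 'b', 'c', 'd'] -> ['c', 'a', 'b', 'd']
'c': index 0 in ['c', 'a', 'b', 'd'] -> ['c', 'a', 'b', 'd']
'c': index 0 in ['c', 'a', 'b', 'd'] -> ['c', 'a', 'b', 'd']
'd': index 3 in ['c', 'a', 'b', 'd'] -> ['d', 'c', 'a', 'b']
'd': index 0 in ['d', 'c', 'a', 'b'] -> ['d', 'c', 'a', 'b']
'c': index 1 in ['d', 'c', 'a', 'b'] -> ['c', 'd', 'a', 'b']
'c': index 0 in ['c', 'd', 'a', 'b'] -> ['c', 'd', 'a', 'b']


Output: [1, 1, 2, 0, 0, 3, 0, 1, 0]


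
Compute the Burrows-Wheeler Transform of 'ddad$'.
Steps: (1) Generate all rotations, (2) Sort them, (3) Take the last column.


Rotations (sorted):
  0: $ddad -> last char: d
  1: ad$dd -> last char: d
  2: d$dda -> last char: a
  3: dad$d -> last char: d
  4: ddad$ -> last char: $


BWT = ddad$


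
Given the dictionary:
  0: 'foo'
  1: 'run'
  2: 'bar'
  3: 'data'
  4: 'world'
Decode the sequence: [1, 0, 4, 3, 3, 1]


Look up each index in the dictionary:
  1 -> 'run'
  0 -> 'foo'
  4 -> 'world'
  3 -> 'data'
  3 -> 'data'
  1 -> 'run'

Decoded: "run foo world data data run"


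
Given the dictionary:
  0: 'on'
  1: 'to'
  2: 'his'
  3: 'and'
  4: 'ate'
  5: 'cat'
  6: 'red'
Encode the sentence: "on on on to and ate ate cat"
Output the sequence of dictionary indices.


Look up each word in the dictionary:
  'on' -> 0
  'on' -> 0
  'on' -> 0
  'to' -> 1
  'and' -> 3
  'ate' -> 4
  'ate' -> 4
  'cat' -> 5

Encoded: [0, 0, 0, 1, 3, 4, 4, 5]


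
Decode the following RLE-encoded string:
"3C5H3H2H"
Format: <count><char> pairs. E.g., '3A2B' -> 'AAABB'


Expanding each <count><char> pair:
  3C -> 'CCC'
  5H -> 'HHHHH'
  3H -> 'HHH'
  2H -> 'HH'

Decoded = CCCHHHHHHHHHH


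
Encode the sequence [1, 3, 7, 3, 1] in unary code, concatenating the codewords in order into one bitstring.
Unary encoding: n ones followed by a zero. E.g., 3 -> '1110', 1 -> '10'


Encode each number as n ones followed by a terminating 0:
  1 -> 10 (2 bits)
  3 -> 1110 (4 bits)
  7 -> 11111110 (8 bits)
  3 -> 1110 (4 bits)
  1 -> 10 (2 bits)
Total length = 2 + 4 + 8 + 4 + 2 = 20 bits.

Unary([1, 3, 7, 3, 1]) = 10111011111110111010 (20 bits)


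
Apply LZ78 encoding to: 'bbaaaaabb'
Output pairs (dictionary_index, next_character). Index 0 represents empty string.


LZ78 encoding steps:
Dictionary: {0: ''}
Step 1: w='' (idx 0), next='b' -> output (0, 'b'), add 'b' as idx 1
Step 2: w='b' (idx 1), next='a' -> output (1, 'a'), add 'ba' as idx 2
Step 3: w='' (idx 0), next='a' -> output (0, 'a'), add 'a' as idx 3
Step 4: w='a' (idx 3), next='a' -> output (3, 'a'), add 'aa' as idx 4
Step 5: w='a' (idx 3), next='b' -> output (3, 'b'), add 'ab' as idx 5
Step 6: w='b' (idx 1), end of input -> output (1, '')


Encoded: [(0, 'b'), (1, 'a'), (0, 'a'), (3, 'a'), (3, 'b'), (1, '')]


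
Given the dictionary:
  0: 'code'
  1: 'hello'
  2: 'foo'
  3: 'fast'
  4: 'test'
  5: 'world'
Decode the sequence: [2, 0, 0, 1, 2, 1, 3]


Look up each index in the dictionary:
  2 -> 'foo'
  0 -> 'code'
  0 -> 'code'
  1 -> 'hello'
  2 -> 'foo'
  1 -> 'hello'
  3 -> 'fast'

Decoded: "foo code code hello foo hello fast"


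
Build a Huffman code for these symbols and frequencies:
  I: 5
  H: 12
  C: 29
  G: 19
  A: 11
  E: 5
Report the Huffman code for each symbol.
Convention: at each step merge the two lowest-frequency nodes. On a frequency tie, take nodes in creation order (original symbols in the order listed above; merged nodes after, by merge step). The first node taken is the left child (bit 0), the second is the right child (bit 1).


Huffman tree construction:
Step 1: Merge I(5) + E(5) = 10
Step 2: Merge (I+E)(10) + A(11) = 21
Step 3: Merge H(12) + G(19) = 31
Step 4: Merge ((I+E)+A)(21) + C(29) = 50
Step 5: Merge (H+G)(31) + (((I+E)+A)+C)(50) = 81
Read each symbol's code off the tree from the root (left child = 0, right child = 1).

Codes:
  I: 1000 (length 4)
  H: 00 (length 2)
  C: 11 (length 2)
  G: 01 (length 2)
  A: 101 (length 3)
  E: 1001 (length 4)
Average code length: 193/81 = 2.3827 bits/symbol


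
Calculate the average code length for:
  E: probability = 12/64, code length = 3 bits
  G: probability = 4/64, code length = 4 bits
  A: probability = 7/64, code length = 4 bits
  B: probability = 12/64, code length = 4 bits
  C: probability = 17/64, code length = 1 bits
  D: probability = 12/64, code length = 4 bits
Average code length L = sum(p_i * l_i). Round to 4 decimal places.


Weighted contributions p_i * l_i:
  E: (12/64) * 3 = 36/64
  G: (4/64) * 4 = 16/64
  A: (7/64) * 4 = 28/64
  B: (12/64) * 4 = 48/64
  C: (17/64) * 1 = 17/64
  D: (12/64) * 4 = 48/64
Sum = (36 + 16 + 28 + 48 + 17 + 48)/64 = 193/64

L = 193/64 = 3.0156 bits/symbol


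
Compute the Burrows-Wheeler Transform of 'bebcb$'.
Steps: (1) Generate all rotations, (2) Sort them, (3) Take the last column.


Rotations (sorted):
  0: $bebcb -> last char: b
  1: b$bebc -> last char: c
  2: bcb$be -> last char: e
  3: bebcb$ -> last char: $
  4: cb$beb -> last char: b
  5: ebcb$b -> last char: b


BWT = bce$bb


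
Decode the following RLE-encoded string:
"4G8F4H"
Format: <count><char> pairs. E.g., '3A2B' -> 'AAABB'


Expanding each <count><char> pair:
  4G -> 'GGGG'
  8F -> 'FFFFFFFF'
  4H -> 'HHHH'

Decoded = GGGGFFFFFFFFHHHH


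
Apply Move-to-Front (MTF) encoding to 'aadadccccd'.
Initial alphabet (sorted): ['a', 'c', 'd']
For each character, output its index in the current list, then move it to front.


MTF encoding:
'a': index 0 in ['a', 'c', 'd'] -> ['a', 'c', 'd']
'a': index 0 in ['a', 'c', 'd'] -> ['a', 'c', 'd']
'd': index 2 in ['a', 'c', 'd'] -> ['d', 'a', 'c']
'a': index 1 in ['d', 'a', 'c'] -> ['a', 'd', 'c']
'd': index 1 in ['a', 'd', 'c'] -> ['d', 'a', 'c']
'c': index 2 in ['d', 'a', 'c'] -> ['c', 'd', 'a']
'c': index 0 in ['c', 'd', 'a'] -> ['c', 'd', 'a']
'c': index 0 in ['c', 'd', 'a'] -> ['c', 'd', 'a']
'c': index 0 in ['c', 'd', 'a'] -> ['c', 'd', 'a']
'd': index 1 in ['c', 'd', 'a'] -> ['d', 'c', 'a']


Output: [0, 0, 2, 1, 1, 2, 0, 0, 0, 1]


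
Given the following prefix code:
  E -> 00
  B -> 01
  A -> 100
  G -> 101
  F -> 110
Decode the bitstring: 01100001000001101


Decoding step by step:
Bits 01 -> B
Bits 100 -> A
Bits 00 -> E
Bits 100 -> A
Bits 00 -> E
Bits 01 -> B
Bits 101 -> G


Decoded message: BAEAEBG


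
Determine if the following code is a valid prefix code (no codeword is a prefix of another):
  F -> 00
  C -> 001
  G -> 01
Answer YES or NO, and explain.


Checking each pair (does one codeword prefix another?):
  F='00' vs C='001': prefix -- VIOLATION

NO -- this is NOT a valid prefix code. F (00) is a prefix of C (001).


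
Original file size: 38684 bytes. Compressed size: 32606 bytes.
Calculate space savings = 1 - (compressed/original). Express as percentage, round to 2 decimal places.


ratio = compressed/original = 32606/38684 = 0.842881
savings = 1 - ratio = 1 - 0.842881 = 0.157119
as a percentage: 0.157119 * 100 = 15.71%

Space savings = 1 - 32606/38684 = 15.71%


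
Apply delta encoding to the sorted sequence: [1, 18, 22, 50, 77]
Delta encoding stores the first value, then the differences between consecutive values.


First value: 1
Deltas:
  18 - 1 = 17
  22 - 18 = 4
  50 - 22 = 28
  77 - 50 = 27


Delta encoded: [1, 17, 4, 28, 27]


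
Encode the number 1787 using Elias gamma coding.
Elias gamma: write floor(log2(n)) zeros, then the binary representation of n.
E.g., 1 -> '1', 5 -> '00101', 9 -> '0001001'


num_bits = floor(log2(1787)) + 1 = 11
leading_zeros = num_bits - 1 = 10
binary(1787) = 11011111011

Elias gamma(1787) = '0000000000' + '11011111011' = 000000000011011111011 (21 bits)


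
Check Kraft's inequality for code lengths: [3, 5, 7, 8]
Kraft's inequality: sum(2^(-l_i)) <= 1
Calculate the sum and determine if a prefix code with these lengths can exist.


Sum = 2^(-3) + 2^(-5) + 2^(-7) + 2^(-8)
    = 0.125 + 0.03125 + 0.0078125 + 0.00390625
    = 43/256 = 0.16796875
Since 0.16796875 <= 1, Kraft's inequality IS satisfied.
A prefix code with these lengths CAN exist.

Kraft sum = 0.16796875. Satisfied.


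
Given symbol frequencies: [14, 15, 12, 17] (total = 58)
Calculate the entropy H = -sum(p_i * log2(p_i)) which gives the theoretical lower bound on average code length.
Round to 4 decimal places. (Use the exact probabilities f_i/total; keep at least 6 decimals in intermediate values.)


Per-symbol terms -p_i * log2(p_i) with p_i = f_i/58:
  p = 14/58 = 0.241379: log2(p) = -2.050626, -p*log2(p) = 0.494979
  p = 15/58 = 0.258621: log2(p) = -1.951090, -p*log2(p) = 0.504592
  p = 12/58 = 0.206897: log2(p) = -2.273018, -p*log2(p) = 0.470280
  p = 17/58 = 0.293103: log2(p) = -1.770518, -p*log2(p) = 0.518945
H = 0.494979 + 0.504592 + 0.470280 + 0.518945 = 1.988796

H = 1.9888 bits/symbol


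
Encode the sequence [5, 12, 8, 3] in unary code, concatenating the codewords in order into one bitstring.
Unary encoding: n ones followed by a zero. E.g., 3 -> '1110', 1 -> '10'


Encode each number as n ones followed by a terminating 0:
  5 -> 111110 (6 bits)
  12 -> 1111111111110 (13 bits)
  8 -> 111111110 (9 bits)
  3 -> 1110 (4 bits)
Total length = 6 + 13 + 9 + 4 = 32 bits.

Unary([5, 12, 8, 3]) = 11111011111111111101111111101110 (32 bits)


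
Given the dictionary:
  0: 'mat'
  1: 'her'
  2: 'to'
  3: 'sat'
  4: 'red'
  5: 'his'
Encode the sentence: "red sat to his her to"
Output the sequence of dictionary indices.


Look up each word in the dictionary:
  'red' -> 4
  'sat' -> 3
  'to' -> 2
  'his' -> 5
  'her' -> 1
  'to' -> 2

Encoded: [4, 3, 2, 5, 1, 2]


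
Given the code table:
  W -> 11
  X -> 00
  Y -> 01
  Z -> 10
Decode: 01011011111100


Decoding:
01 -> Y
01 -> Y
10 -> Z
11 -> W
11 -> W
11 -> W
00 -> X


Result: YYZWWWX


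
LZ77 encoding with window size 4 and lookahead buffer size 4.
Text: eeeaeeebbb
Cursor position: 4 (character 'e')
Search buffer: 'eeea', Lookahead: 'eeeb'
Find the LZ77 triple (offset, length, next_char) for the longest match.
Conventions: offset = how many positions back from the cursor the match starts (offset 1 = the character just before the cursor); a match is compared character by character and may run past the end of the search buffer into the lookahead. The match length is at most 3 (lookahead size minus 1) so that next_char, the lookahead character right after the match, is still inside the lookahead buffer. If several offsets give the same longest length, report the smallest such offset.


Try each offset into the search buffer:
  offset=1 (pos 3, char 'a'): match length 0
  offset=2 (pos 2, char 'e'): match length 1
  offset=3 (pos 1, char 'e'): match length 2
  offset=4 (pos 0, char 'e'): match length 3
Longest match has length 3 at offset 4.
next_char = character at position 4 + 3 = 7 -> 'b'

Best match: offset=4, length=3 (matching 'eee' starting at position 0)
LZ77 triple: (4, 3, 'b')


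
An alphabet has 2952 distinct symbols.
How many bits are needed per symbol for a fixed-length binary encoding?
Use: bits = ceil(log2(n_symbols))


log2(2952) = 11.5275
Bracket: 2^11 = 2048 < 2952 <= 2^12 = 4096
So ceil(log2(2952)) = 12

bits = ceil(log2(2952)) = ceil(11.5275) = 12 bits


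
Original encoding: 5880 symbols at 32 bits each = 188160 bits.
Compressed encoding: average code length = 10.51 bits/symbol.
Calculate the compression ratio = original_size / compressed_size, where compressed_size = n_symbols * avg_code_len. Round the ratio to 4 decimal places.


original_size = n_symbols * orig_bits = 5880 * 32 = 188160 bits
compressed_size = n_symbols * avg_code_len = 5880 * 10.51 = 61798.8 bits
ratio = original_size / compressed_size = 188160 / 61798.8 = 3.0447

Compression ratio = 3.0447


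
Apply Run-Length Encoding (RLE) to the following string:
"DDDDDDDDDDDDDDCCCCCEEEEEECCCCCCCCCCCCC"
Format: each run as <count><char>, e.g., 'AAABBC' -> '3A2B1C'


Scanning runs left to right:
  i=0: run of 'D' x 14 -> '14D'
  i=14: run of 'C' x 5 -> '5C'
  i=19: run of 'E' x 6 -> '6E'
  i=25: run of 'C' x 13 -> '13C'

RLE = 14D5C6E13C


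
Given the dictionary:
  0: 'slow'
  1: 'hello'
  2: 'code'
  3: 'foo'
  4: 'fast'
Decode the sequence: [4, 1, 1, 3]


Look up each index in the dictionary:
  4 -> 'fast'
  1 -> 'hello'
  1 -> 'hello'
  3 -> 'foo'

Decoded: "fast hello hello foo"


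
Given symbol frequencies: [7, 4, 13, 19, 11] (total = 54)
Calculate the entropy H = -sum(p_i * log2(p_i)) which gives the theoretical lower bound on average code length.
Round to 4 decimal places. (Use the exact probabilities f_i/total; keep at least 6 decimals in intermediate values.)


Per-symbol terms -p_i * log2(p_i) with p_i = f_i/54:
  p = 7/54 = 0.129630: log2(p) = -2.947533, -p*log2(p) = 0.382088
  p = 4/54 = 0.074074: log2(p) = -3.754888, -p*log2(p) = 0.278140
  p = 13/54 = 0.240741: log2(p) = -2.054448, -p*log2(p) = 0.494589
  p = 19/54 = 0.351852: log2(p) = -1.506960, -p*log2(p) = 0.530227
  p = 11/54 = 0.203704: log2(p) = -2.295456, -p*log2(p) = 0.467593
H = 0.382088 + 0.278140 + 0.494589 + 0.530227 + 0.467593 = 2.152637

H = 2.1526 bits/symbol


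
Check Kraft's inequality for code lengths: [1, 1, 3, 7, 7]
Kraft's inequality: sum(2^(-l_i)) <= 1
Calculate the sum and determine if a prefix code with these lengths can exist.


Sum = 2^(-1) + 2^(-1) + 2^(-3) + 2^(-7) + 2^(-7)
    = 0.5 + 0.5 + 0.125 + 0.0078125 + 0.0078125
    = 146/128 = 1.140625
Since 1.140625 > 1, Kraft's inequality is NOT satisfied.
A prefix code with these lengths CANNOT exist.

Kraft sum = 1.140625. Not satisfied.


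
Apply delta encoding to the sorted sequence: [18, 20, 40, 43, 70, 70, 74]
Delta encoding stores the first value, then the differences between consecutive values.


First value: 18
Deltas:
  20 - 18 = 2
  40 - 20 = 20
  43 - 40 = 3
  70 - 43 = 27
  70 - 70 = 0
  74 - 70 = 4


Delta encoded: [18, 2, 20, 3, 27, 0, 4]


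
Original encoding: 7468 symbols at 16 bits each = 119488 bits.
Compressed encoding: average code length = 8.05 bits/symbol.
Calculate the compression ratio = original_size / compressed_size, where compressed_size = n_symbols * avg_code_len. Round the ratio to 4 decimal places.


original_size = n_symbols * orig_bits = 7468 * 16 = 119488 bits
compressed_size = n_symbols * avg_code_len = 7468 * 8.05 = 60117.4 bits
ratio = original_size / compressed_size = 119488 / 60117.4 = 1.9876

Compression ratio = 1.9876


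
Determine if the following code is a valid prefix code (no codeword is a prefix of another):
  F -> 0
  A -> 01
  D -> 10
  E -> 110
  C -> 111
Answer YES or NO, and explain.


Checking each pair (does one codeword prefix another?):
  F='0' vs A='01': prefix -- VIOLATION

NO -- this is NOT a valid prefix code. F (0) is a prefix of A (01).


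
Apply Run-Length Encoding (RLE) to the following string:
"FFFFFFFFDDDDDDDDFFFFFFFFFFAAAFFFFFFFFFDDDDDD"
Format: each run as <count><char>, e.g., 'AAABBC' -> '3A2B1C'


Scanning runs left to right:
  i=0: run of 'F' x 8 -> '8F'
  i=8: run of 'D' x 8 -> '8D'
  i=16: run of 'F' x 10 -> '10F'
  i=26: run of 'A' x 3 -> '3A'
  i=29: run of 'F' x 9 -> '9F'
  i=38: run of 'D' x 6 -> '6D'

RLE = 8F8D10F3A9F6D


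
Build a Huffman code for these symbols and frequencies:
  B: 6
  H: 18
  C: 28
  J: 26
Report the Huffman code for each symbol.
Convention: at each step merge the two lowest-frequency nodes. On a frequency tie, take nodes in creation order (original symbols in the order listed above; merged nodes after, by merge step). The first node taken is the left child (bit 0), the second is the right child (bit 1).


Huffman tree construction:
Step 1: Merge B(6) + H(18) = 24
Step 2: Merge (B+H)(24) + J(26) = 50
Step 3: Merge C(28) + ((B+H)+J)(50) = 78
Read each symbol's code off the tree from the root (left child = 0, right child = 1).

Codes:
  B: 100 (length 3)
  H: 101 (length 3)
  C: 0 (length 1)
  J: 11 (length 2)
Average code length: 152/78 = 1.9487 bits/symbol


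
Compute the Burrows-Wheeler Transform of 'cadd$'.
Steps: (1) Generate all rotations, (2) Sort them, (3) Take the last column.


Rotations (sorted):
  0: $cadd -> last char: d
  1: add$c -> last char: c
  2: cadd$ -> last char: $
  3: d$cad -> last char: d
  4: dd$ca -> last char: a


BWT = dc$da


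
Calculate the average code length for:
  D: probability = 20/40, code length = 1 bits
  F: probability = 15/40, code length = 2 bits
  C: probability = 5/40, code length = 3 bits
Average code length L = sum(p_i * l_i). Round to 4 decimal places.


Weighted contributions p_i * l_i:
  D: (20/40) * 1 = 20/40
  F: (15/40) * 2 = 30/40
  C: (5/40) * 3 = 15/40
Sum = (20 + 30 + 15)/40 = 65/40

L = 65/40 = 1.6250 bits/symbol


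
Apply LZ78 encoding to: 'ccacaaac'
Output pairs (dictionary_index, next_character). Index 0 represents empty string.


LZ78 encoding steps:
Dictionary: {0: ''}
Step 1: w='' (idx 0), next='c' -> output (0, 'c'), add 'c' as idx 1
Step 2: w='c' (idx 1), next='a' -> output (1, 'a'), add 'ca' as idx 2
Step 3: w='ca' (idx 2), next='a' -> output (2, 'a'), add 'caa' as idx 3
Step 4: w='' (idx 0), next='a' -> output (0, 'a'), add 'a' as idx 4
Step 5: w='c' (idx 1), end of input -> output (1, '')


Encoded: [(0, 'c'), (1, 'a'), (2, 'a'), (0, 'a'), (1, '')]


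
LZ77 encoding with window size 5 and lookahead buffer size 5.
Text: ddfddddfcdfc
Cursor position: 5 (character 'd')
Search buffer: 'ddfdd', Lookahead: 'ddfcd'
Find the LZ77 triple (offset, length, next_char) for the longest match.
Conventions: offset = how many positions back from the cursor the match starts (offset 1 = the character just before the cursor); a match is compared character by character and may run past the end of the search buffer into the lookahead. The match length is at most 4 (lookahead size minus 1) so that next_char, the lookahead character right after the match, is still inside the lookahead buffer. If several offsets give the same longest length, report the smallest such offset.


Try each offset into the search buffer:
  offset=1 (pos 4, char 'd'): match length 2
  offset=2 (pos 3, char 'd'): match length 2
  offset=3 (pos 2, char 'f'): match length 0
  offset=4 (pos 1, char 'd'): match length 1
  offset=5 (pos 0, char 'd'): match length 3
Longest match has length 3 at offset 5.
next_char = character at position 5 + 3 = 8 -> 'c'

Best match: offset=5, length=3 (matching 'ddf' starting at position 0)
LZ77 triple: (5, 3, 'c')


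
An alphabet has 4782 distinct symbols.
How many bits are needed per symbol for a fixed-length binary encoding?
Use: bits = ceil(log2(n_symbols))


log2(4782) = 12.2234
Bracket: 2^12 = 4096 < 4782 <= 2^13 = 8192
So ceil(log2(4782)) = 13

bits = ceil(log2(4782)) = ceil(12.2234) = 13 bits


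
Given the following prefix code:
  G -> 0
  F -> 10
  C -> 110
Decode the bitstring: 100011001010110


Decoding step by step:
Bits 10 -> F
Bits 0 -> G
Bits 0 -> G
Bits 110 -> C
Bits 0 -> G
Bits 10 -> F
Bits 10 -> F
Bits 110 -> C


Decoded message: FGGCGFFC


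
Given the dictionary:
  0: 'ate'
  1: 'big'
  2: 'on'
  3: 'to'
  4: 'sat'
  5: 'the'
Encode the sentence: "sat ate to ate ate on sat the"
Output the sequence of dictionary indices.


Look up each word in the dictionary:
  'sat' -> 4
  'ate' -> 0
  'to' -> 3
  'ate' -> 0
  'ate' -> 0
  'on' -> 2
  'sat' -> 4
  'the' -> 5

Encoded: [4, 0, 3, 0, 0, 2, 4, 5]


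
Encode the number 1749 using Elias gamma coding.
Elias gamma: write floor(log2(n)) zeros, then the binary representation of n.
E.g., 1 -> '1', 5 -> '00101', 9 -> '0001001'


num_bits = floor(log2(1749)) + 1 = 11
leading_zeros = num_bits - 1 = 10
binary(1749) = 11011010101

Elias gamma(1749) = '0000000000' + '11011010101' = 000000000011011010101 (21 bits)


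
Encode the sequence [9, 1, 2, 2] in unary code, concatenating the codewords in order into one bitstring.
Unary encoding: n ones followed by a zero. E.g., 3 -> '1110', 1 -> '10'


Encode each number as n ones followed by a terminating 0:
  9 -> 1111111110 (10 bits)
  1 -> 10 (2 bits)
  2 -> 110 (3 bits)
  2 -> 110 (3 bits)
Total length = 10 + 2 + 3 + 3 = 18 bits.

Unary([9, 1, 2, 2]) = 111111111010110110 (18 bits)


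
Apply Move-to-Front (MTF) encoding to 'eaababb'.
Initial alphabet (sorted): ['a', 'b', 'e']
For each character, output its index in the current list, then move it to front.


MTF encoding:
'e': index 2 in ['a', 'b', 'e'] -> ['e', 'a', 'b']
'a': index 1 in ['e', 'a', 'b'] -> ['a', 'e', 'b']
'a': index 0 in ['a', 'e', 'b'] -> ['a', 'e', 'b']
'b': index 2 in ['a', 'e', 'b'] -> ['b', 'a', 'e']
'a': index 1 in ['b', 'a', 'e'] -> ['a', 'b', 'e']
'b': index 1 in ['a', 'b', 'e'] -> ['b', 'a', 'e']
'b': index 0 in ['b', 'a', 'e'] -> ['b', 'a', 'e']


Output: [2, 1, 0, 2, 1, 1, 0]


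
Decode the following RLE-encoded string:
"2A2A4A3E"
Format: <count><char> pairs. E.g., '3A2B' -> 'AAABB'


Expanding each <count><char> pair:
  2A -> 'AA'
  2A -> 'AA'
  4A -> 'AAAA'
  3E -> 'EEE'

Decoded = AAAAAAAAEEE


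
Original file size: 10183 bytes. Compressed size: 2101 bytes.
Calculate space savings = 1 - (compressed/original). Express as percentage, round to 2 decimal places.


ratio = compressed/original = 2101/10183 = 0.206324
savings = 1 - ratio = 1 - 0.206324 = 0.793676
as a percentage: 0.793676 * 100 = 79.37%

Space savings = 1 - 2101/10183 = 79.37%


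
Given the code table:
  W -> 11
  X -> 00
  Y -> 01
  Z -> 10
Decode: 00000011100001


Decoding:
00 -> X
00 -> X
00 -> X
11 -> W
10 -> Z
00 -> X
01 -> Y


Result: XXXWZXY


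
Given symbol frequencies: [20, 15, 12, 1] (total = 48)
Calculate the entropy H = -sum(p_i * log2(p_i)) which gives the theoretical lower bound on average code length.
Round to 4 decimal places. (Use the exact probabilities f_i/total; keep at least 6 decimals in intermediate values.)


Per-symbol terms -p_i * log2(p_i) with p_i = f_i/48:
  p = 20/48 = 0.416667: log2(p) = -1.263034, -p*log2(p) = 0.526264
  p = 15/48 = 0.312500: log2(p) = -1.678072, -p*log2(p) = 0.524397
  p = 12/48 = 0.250000: log2(p) = -2.000000, -p*log2(p) = 0.500000
  p = 1/48 = 0.020833: log2(p) = -5.584963, -p*log2(p) = 0.116353
H = 0.526264 + 0.524397 + 0.500000 + 0.116353 = 1.667014

H = 1.667 bits/symbol


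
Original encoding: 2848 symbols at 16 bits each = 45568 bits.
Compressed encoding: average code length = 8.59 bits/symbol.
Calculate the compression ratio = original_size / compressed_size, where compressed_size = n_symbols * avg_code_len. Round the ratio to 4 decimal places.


original_size = n_symbols * orig_bits = 2848 * 16 = 45568 bits
compressed_size = n_symbols * avg_code_len = 2848 * 8.59 = 24464.32 bits
ratio = original_size / compressed_size = 45568 / 24464.32 = 1.8626

Compression ratio = 1.8626


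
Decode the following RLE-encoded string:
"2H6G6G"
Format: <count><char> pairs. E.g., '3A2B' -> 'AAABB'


Expanding each <count><char> pair:
  2H -> 'HH'
  6G -> 'GGGGGG'
  6G -> 'GGGGGG'

Decoded = HHGGGGGGGGGGGG


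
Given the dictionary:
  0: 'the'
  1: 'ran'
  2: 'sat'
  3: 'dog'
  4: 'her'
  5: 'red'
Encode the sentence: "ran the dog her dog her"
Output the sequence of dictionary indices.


Look up each word in the dictionary:
  'ran' -> 1
  'the' -> 0
  'dog' -> 3
  'her' -> 4
  'dog' -> 3
  'her' -> 4

Encoded: [1, 0, 3, 4, 3, 4]


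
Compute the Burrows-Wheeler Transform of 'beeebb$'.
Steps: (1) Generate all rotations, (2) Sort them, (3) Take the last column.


Rotations (sorted):
  0: $beeebb -> last char: b
  1: b$beeeb -> last char: b
  2: bb$beee -> last char: e
  3: beeebb$ -> last char: $
  4: ebb$bee -> last char: e
  5: eebb$be -> last char: e
  6: eeebb$b -> last char: b


BWT = bbe$eeb


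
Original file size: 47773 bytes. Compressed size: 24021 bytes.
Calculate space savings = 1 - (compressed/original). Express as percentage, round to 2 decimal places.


ratio = compressed/original = 24021/47773 = 0.502815
savings = 1 - ratio = 1 - 0.502815 = 0.497185
as a percentage: 0.497185 * 100 = 49.72%

Space savings = 1 - 24021/47773 = 49.72%


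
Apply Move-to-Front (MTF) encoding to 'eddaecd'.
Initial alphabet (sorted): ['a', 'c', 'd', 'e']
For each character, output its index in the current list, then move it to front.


MTF encoding:
'e': index 3 in ['a', 'c', 'd', 'e'] -> ['e', 'a', 'c', 'd']
'd': index 3 in ['e', 'a', 'c', 'd'] -> ['d', 'e', 'a', 'c']
'd': index 0 in ['d', 'e', 'a', 'c'] -> ['d', 'e', 'a', 'c']
'a': index 2 in ['d', 'e', 'a', 'c'] -> ['a', 'd', 'e', 'c']
'e': index 2 in ['a', 'd', 'e', 'c'] -> ['e', 'a', 'd', 'c']
'c': index 3 in ['e', 'a', 'd', 'c'] -> ['c', 'e', 'a', 'd']
'd': index 3 in ['c', 'e', 'a', 'd'] -> ['d', 'c', 'e', 'a']


Output: [3, 3, 0, 2, 2, 3, 3]


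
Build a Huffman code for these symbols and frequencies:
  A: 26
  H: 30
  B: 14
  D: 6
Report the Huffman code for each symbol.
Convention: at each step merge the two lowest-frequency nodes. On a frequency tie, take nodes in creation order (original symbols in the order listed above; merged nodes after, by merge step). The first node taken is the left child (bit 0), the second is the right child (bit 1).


Huffman tree construction:
Step 1: Merge D(6) + B(14) = 20
Step 2: Merge (D+B)(20) + A(26) = 46
Step 3: Merge H(30) + ((D+B)+A)(46) = 76
Read each symbol's code off the tree from the root (left child = 0, right child = 1).

Codes:
  A: 11 (length 2)
  H: 0 (length 1)
  B: 101 (length 3)
  D: 100 (length 3)
Average code length: 142/76 = 1.8684 bits/symbol


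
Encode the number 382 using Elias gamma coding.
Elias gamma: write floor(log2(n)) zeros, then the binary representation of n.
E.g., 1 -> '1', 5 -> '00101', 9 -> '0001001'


num_bits = floor(log2(382)) + 1 = 9
leading_zeros = num_bits - 1 = 8
binary(382) = 101111110

Elias gamma(382) = '00000000' + '101111110' = 00000000101111110 (17 bits)


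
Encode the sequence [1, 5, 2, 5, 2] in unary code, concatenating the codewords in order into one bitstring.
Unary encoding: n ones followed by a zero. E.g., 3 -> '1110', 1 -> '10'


Encode each number as n ones followed by a terminating 0:
  1 -> 10 (2 bits)
  5 -> 111110 (6 bits)
  2 -> 110 (3 bits)
  5 -> 111110 (6 bits)
  2 -> 110 (3 bits)
Total length = 2 + 6 + 3 + 6 + 3 = 20 bits.

Unary([1, 5, 2, 5, 2]) = 10111110110111110110 (20 bits)


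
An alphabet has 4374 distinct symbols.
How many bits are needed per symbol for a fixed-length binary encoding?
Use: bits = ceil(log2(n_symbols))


log2(4374) = 12.0947
Bracket: 2^12 = 4096 < 4374 <= 2^13 = 8192
So ceil(log2(4374)) = 13

bits = ceil(log2(4374)) = ceil(12.0947) = 13 bits


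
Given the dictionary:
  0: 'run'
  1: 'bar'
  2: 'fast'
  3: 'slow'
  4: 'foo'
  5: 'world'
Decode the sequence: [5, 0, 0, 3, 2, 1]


Look up each index in the dictionary:
  5 -> 'world'
  0 -> 'run'
  0 -> 'run'
  3 -> 'slow'
  2 -> 'fast'
  1 -> 'bar'

Decoded: "world run run slow fast bar"


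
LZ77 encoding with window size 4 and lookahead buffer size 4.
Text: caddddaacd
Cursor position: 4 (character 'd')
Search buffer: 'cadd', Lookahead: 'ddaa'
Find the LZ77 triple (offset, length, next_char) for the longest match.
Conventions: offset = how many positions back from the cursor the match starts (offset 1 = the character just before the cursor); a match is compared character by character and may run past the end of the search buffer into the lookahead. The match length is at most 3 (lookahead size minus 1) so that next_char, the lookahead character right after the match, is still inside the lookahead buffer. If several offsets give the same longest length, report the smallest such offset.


Try each offset into the search buffer:
  offset=1 (pos 3, char 'd'): match length 2
  offset=2 (pos 2, char 'd'): match length 2
  offset=3 (pos 1, char 'a'): match length 0
  offset=4 (pos 0, char 'c'): match length 0
Longest match has length 2, found at offsets 1, 2; take the smallest, offset 1.
next_char = character at position 4 + 2 = 6 -> 'a'

Best match: offset=1, length=2 (matching 'dd' starting at position 3)
LZ77 triple: (1, 2, 'a')


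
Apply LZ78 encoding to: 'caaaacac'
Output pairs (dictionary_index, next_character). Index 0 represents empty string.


LZ78 encoding steps:
Dictionary: {0: ''}
Step 1: w='' (idx 0), next='c' -> output (0, 'c'), add 'c' as idx 1
Step 2: w='' (idx 0), next='a' -> output (0, 'a'), add 'a' as idx 2
Step 3: w='a' (idx 2), next='a' -> output (2, 'a'), add 'aa' as idx 3
Step 4: w='a' (idx 2), next='c' -> output (2, 'c'), add 'ac' as idx 4
Step 5: w='ac' (idx 4), end of input -> output (4, '')


Encoded: [(0, 'c'), (0, 'a'), (2, 'a'), (2, 'c'), (4, '')]


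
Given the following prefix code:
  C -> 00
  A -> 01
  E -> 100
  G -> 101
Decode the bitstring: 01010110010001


Decoding step by step:
Bits 01 -> A
Bits 01 -> A
Bits 01 -> A
Bits 100 -> E
Bits 100 -> E
Bits 01 -> A


Decoded message: AAAEEA


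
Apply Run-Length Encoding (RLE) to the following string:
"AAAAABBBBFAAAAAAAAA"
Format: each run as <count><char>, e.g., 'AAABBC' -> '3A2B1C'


Scanning runs left to right:
  i=0: run of 'A' x 5 -> '5A'
  i=5: run of 'B' x 4 -> '4B'
  i=9: run of 'F' x 1 -> '1F'
  i=10: run of 'A' x 9 -> '9A'

RLE = 5A4B1F9A


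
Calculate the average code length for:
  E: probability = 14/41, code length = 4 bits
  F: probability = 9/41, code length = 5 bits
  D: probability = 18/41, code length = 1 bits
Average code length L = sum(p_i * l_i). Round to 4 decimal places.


Weighted contributions p_i * l_i:
  E: (14/41) * 4 = 56/41
  F: (9/41) * 5 = 45/41
  D: (18/41) * 1 = 18/41
Sum = (56 + 45 + 18)/41 = 119/41

L = 119/41 = 2.9024 bits/symbol


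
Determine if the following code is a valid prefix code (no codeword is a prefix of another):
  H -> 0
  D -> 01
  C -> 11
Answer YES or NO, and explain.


Checking each pair (does one codeword prefix another?):
  H='0' vs D='01': prefix -- VIOLATION

NO -- this is NOT a valid prefix code. H (0) is a prefix of D (01).


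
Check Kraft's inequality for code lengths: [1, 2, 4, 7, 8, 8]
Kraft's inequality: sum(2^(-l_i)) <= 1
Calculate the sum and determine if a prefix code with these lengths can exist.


Sum = 2^(-1) + 2^(-2) + 2^(-4) + 2^(-7) + 2^(-8) + 2^(-8)
    = 0.5 + 0.25 + 0.0625 + 0.0078125 + 0.00390625 + 0.00390625
    = 212/256 = 0.828125
Since 0.828125 <= 1, Kraft's inequality IS satisfied.
A prefix code with these lengths CAN exist.

Kraft sum = 0.828125. Satisfied.


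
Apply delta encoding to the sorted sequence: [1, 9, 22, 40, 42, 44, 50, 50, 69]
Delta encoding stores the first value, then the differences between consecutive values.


First value: 1
Deltas:
  9 - 1 = 8
  22 - 9 = 13
  40 - 22 = 18
  42 - 40 = 2
  44 - 42 = 2
  50 - 44 = 6
  50 - 50 = 0
  69 - 50 = 19


Delta encoded: [1, 8, 13, 18, 2, 2, 6, 0, 19]


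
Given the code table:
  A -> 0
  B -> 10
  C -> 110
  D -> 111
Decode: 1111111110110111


Decoding:
111 -> D
111 -> D
111 -> D
0 -> A
110 -> C
111 -> D


Result: DDDACD


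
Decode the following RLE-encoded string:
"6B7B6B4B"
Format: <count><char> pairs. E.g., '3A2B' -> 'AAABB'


Expanding each <count><char> pair:
  6B -> 'BBBBBB'
  7B -> 'BBBBBBB'
  6B -> 'BBBBBB'
  4B -> 'BBBB'

Decoded = BBBBBBBBBBBBBBBBBBBBBBB


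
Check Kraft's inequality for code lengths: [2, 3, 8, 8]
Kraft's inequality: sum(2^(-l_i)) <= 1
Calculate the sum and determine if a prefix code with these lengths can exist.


Sum = 2^(-2) + 2^(-3) + 2^(-8) + 2^(-8)
    = 0.25 + 0.125 + 0.00390625 + 0.00390625
    = 98/256 = 0.3828125
Since 0.3828125 <= 1, Kraft's inequality IS satisfied.
A prefix code with these lengths CAN exist.

Kraft sum = 0.3828125. Satisfied.


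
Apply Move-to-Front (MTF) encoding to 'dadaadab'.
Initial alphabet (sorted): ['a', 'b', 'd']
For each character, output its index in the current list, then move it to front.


MTF encoding:
'd': index 2 in ['a', 'b', 'd'] -> ['d', 'a', 'b']
'a': index 1 in ['d', 'a', 'b'] -> ['a', 'd', 'b']
'd': index 1 in ['a', 'd', 'b'] -> ['d', 'a', 'b']
'a': index 1 in ['d', 'a', 'b'] -> ['a', 'd', 'b']
'a': index 0 in ['a', 'd', 'b'] -> ['a', 'd', 'b']
'd': index 1 in ['a', 'd', 'b'] -> ['d', 'a', 'b']
'a': index 1 in ['d', 'a', 'b'] -> ['a', 'd', 'b']
'b': index 2 in ['a', 'd', 'b'] -> ['b', 'a', 'd']


Output: [2, 1, 1, 1, 0, 1, 1, 2]


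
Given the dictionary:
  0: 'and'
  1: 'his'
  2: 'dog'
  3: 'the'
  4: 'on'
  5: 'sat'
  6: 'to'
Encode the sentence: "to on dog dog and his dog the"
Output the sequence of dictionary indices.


Look up each word in the dictionary:
  'to' -> 6
  'on' -> 4
  'dog' -> 2
  'dog' -> 2
  'and' -> 0
  'his' -> 1
  'dog' -> 2
  'the' -> 3

Encoded: [6, 4, 2, 2, 0, 1, 2, 3]


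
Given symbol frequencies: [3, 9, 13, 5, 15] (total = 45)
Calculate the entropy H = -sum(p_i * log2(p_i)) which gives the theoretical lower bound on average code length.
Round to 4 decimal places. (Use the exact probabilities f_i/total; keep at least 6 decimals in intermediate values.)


Per-symbol terms -p_i * log2(p_i) with p_i = f_i/45:
  p = 3/45 = 0.066667: log2(p) = -3.906891, -p*log2(p) = 0.260459
  p = 9/45 = 0.200000: log2(p) = -2.321928, -p*log2(p) = 0.464386
  p = 13/45 = 0.288889: log2(p) = -1.791413, -p*log2(p) = 0.517519
  p = 5/45 = 0.111111: log2(p) = -3.169925, -p*log2(p) = 0.352214
  p = 15/45 = 0.333333: log2(p) = -1.584963, -p*log2(p) = 0.528321
H = 0.260459 + 0.464386 + 0.517519 + 0.352214 + 0.528321 = 2.122899

H = 2.1229 bits/symbol


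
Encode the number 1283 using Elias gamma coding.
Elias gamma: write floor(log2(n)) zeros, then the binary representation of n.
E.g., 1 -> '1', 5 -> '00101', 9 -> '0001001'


num_bits = floor(log2(1283)) + 1 = 11
leading_zeros = num_bits - 1 = 10
binary(1283) = 10100000011

Elias gamma(1283) = '0000000000' + '10100000011' = 000000000010100000011 (21 bits)


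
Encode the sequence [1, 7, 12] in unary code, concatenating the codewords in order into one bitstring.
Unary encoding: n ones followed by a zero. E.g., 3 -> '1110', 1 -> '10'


Encode each number as n ones followed by a terminating 0:
  1 -> 10 (2 bits)
  7 -> 11111110 (8 bits)
  12 -> 1111111111110 (13 bits)
Total length = 2 + 8 + 13 = 23 bits.

Unary([1, 7, 12]) = 10111111101111111111110 (23 bits)


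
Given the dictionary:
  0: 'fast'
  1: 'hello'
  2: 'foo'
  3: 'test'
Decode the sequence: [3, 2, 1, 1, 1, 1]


Look up each index in the dictionary:
  3 -> 'test'
  2 -> 'foo'
  1 -> 'hello'
  1 -> 'hello'
  1 -> 'hello'
  1 -> 'hello'

Decoded: "test foo hello hello hello hello"


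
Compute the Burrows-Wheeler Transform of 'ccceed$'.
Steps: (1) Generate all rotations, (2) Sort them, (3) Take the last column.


Rotations (sorted):
  0: $ccceed -> last char: d
  1: ccceed$ -> last char: $
  2: cceed$c -> last char: c
  3: ceed$cc -> last char: c
  4: d$cccee -> last char: e
  5: ed$ccce -> last char: e
  6: eed$ccc -> last char: c


BWT = d$cceec


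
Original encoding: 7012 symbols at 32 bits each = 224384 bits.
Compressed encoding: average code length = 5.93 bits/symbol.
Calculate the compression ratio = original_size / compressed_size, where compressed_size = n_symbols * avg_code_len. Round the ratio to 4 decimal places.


original_size = n_symbols * orig_bits = 7012 * 32 = 224384 bits
compressed_size = n_symbols * avg_code_len = 7012 * 5.93 = 41581.16 bits
ratio = original_size / compressed_size = 224384 / 41581.16 = 5.3963

Compression ratio = 5.3963


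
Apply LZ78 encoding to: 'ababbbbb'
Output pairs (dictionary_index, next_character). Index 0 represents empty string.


LZ78 encoding steps:
Dictionary: {0: ''}
Step 1: w='' (idx 0), next='a' -> output (0, 'a'), add 'a' as idx 1
Step 2: w='' (idx 0), next='b' -> output (0, 'b'), add 'b' as idx 2
Step 3: w='a' (idx 1), next='b' -> output (1, 'b'), add 'ab' as idx 3
Step 4: w='b' (idx 2), next='b' -> output (2, 'b'), add 'bb' as idx 4
Step 5: w='bb' (idx 4), end of input -> output (4, '')


Encoded: [(0, 'a'), (0, 'b'), (1, 'b'), (2, 'b'), (4, '')]


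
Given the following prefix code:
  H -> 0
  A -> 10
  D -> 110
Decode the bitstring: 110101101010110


Decoding step by step:
Bits 110 -> D
Bits 10 -> A
Bits 110 -> D
Bits 10 -> A
Bits 10 -> A
Bits 110 -> D


Decoded message: DADAAD


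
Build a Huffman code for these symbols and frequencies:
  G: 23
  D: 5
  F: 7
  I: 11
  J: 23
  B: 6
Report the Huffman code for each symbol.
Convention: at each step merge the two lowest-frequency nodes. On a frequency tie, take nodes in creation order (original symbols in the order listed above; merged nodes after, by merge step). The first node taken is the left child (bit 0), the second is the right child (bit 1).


Huffman tree construction:
Step 1: Merge D(5) + B(6) = 11
Step 2: Merge F(7) + I(11) = 18
Step 3: Merge (D+B)(11) + (F+I)(18) = 29
Step 4: Merge G(23) + J(23) = 46
Step 5: Merge ((D+B)+(F+I))(29) + (G+J)(46) = 75
Read each symbol's code off the tree from the root (left child = 0, right child = 1).

Codes:
  G: 10 (length 2)
  D: 000 (length 3)
  F: 010 (length 3)
  I: 011 (length 3)
  J: 11 (length 2)
  B: 001 (length 3)
Average code length: 179/75 = 2.3867 bits/symbol
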